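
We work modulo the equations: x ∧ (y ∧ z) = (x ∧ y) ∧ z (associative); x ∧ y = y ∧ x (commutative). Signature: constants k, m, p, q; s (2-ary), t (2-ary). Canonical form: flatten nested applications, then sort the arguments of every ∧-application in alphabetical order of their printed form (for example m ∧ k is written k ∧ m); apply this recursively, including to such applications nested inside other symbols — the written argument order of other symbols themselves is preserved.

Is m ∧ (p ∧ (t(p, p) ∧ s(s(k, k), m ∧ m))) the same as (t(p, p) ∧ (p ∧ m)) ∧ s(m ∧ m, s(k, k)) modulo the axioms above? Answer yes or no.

Left:  m ∧ (p ∧ (t(p, p) ∧ s(s(k, k), m ∧ m)))
  Merge nested applications:  m ∧ p ∧ t(p, p) ∧ s(s(k, k), m ∧ m)
  Sort arguments:  m ∧ p ∧ s(s(k, k), m ∧ m) ∧ t(p, p)
Right:  (t(p, p) ∧ (p ∧ m)) ∧ s(m ∧ m, s(k, k))
  Un-nest:  t(p, p) ∧ p ∧ m ∧ s(m ∧ m, s(k, k))
  Sort:  m ∧ p ∧ s(m ∧ m, s(k, k)) ∧ t(p, p)

Answer: no — m ∧ p ∧ s(s(k, k), m ∧ m) ∧ t(p, p) vs m ∧ p ∧ s(m ∧ m, s(k, k)) ∧ t(p, p)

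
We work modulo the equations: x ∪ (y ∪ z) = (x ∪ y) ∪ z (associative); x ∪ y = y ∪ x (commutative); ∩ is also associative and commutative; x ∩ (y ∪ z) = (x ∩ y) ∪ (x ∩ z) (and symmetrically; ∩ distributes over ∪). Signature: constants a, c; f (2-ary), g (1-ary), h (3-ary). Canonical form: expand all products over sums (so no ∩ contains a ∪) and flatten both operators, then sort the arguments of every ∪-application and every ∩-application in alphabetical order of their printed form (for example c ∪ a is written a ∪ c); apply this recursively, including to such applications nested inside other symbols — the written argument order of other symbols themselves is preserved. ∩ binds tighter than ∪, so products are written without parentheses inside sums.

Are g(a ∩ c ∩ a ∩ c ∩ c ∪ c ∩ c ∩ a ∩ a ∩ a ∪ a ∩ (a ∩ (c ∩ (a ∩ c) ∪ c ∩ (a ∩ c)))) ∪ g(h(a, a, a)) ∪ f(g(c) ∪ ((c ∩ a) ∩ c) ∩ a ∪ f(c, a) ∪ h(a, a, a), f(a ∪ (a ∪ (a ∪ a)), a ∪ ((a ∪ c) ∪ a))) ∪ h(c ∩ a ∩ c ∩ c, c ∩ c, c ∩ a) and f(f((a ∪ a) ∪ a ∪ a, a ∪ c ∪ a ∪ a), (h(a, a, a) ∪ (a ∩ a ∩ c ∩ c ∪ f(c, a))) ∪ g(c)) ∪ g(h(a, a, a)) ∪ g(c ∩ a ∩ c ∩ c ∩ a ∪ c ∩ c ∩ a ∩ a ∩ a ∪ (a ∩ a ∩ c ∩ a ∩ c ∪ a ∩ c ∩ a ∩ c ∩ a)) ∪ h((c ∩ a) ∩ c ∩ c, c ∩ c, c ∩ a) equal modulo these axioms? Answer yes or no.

Left:  g(a ∩ c ∩ a ∩ c ∩ c ∪ c ∩ c ∩ a ∩ a ∩ a ∪ a ∩ (a ∩ (c ∩ (a ∩ c) ∪ c ∩ (a ∩ c)))) ∪ g(h(a, a, a)) ∪ f(g(c) ∪ ((c ∩ a) ∩ c) ∩ a ∪ f(c, a) ∪ h(a, a, a), f(a ∪ (a ∪ (a ∪ a)), a ∪ ((a ∪ c) ∪ a))) ∪ h(c ∩ a ∩ c ∩ c, c ∩ c, c ∩ a)
  Distribute:  g(a ∩ a ∩ a ∩ c ∩ c ∪ a ∩ a ∩ a ∩ c ∩ c ∪ a ∩ a ∩ a ∩ c ∩ c ∪ a ∩ a ∩ c ∩ c ∩ c) ∪ g(h(a, a, a)) ∪ f(a ∩ a ∩ c ∩ c ∪ f(c, a) ∪ g(c) ∪ h(a, a, a), f(a ∪ a ∪ a ∪ a, a ∪ a ∪ a ∪ c)) ∪ h(a ∩ c ∩ c ∩ c, c ∩ c, a ∩ c)
  Sort:  f(a ∩ a ∩ c ∩ c ∪ f(c, a) ∪ g(c) ∪ h(a, a, a), f(a ∪ a ∪ a ∪ a, a ∪ a ∪ a ∪ c)) ∪ g(a ∩ a ∩ a ∩ c ∩ c ∪ a ∩ a ∩ a ∩ c ∩ c ∪ a ∩ a ∩ a ∩ c ∩ c ∪ a ∩ a ∩ c ∩ c ∩ c) ∪ g(h(a, a, a)) ∪ h(a ∩ c ∩ c ∩ c, c ∩ c, a ∩ c)
Right:  f(f((a ∪ a) ∪ a ∪ a, a ∪ c ∪ a ∪ a), (h(a, a, a) ∪ (a ∩ a ∩ c ∩ c ∪ f(c, a))) ∪ g(c)) ∪ g(h(a, a, a)) ∪ g(c ∩ a ∩ c ∩ c ∩ a ∪ c ∩ c ∩ a ∩ a ∩ a ∪ (a ∩ a ∩ c ∩ a ∩ c ∪ a ∩ c ∩ a ∩ c ∩ a)) ∪ h((c ∩ a) ∩ c ∩ c, c ∩ c, c ∩ a)
  Flatten:  f(f(a ∪ a ∪ a ∪ a, a ∪ a ∪ a ∪ c), a ∩ a ∩ c ∩ c ∪ f(c, a) ∪ g(c) ∪ h(a, a, a)) ∪ g(h(a, a, a)) ∪ g(a ∩ a ∩ a ∩ c ∩ c ∪ a ∩ a ∩ a ∩ c ∩ c ∪ a ∩ a ∩ a ∩ c ∩ c ∪ a ∩ a ∩ c ∩ c ∩ c) ∪ h(a ∩ c ∩ c ∩ c, c ∩ c, a ∩ c)
  Sort arguments:  f(f(a ∪ a ∪ a ∪ a, a ∪ a ∪ a ∪ c), a ∩ a ∩ c ∩ c ∪ f(c, a) ∪ g(c) ∪ h(a, a, a)) ∪ g(a ∩ a ∩ a ∩ c ∩ c ∪ a ∩ a ∩ a ∩ c ∩ c ∪ a ∩ a ∩ a ∩ c ∩ c ∪ a ∩ a ∩ c ∩ c ∩ c) ∪ g(h(a, a, a)) ∪ h(a ∩ c ∩ c ∩ c, c ∩ c, a ∩ c)

Answer: no — f(a ∩ a ∩ c ∩ c ∪ f(c, a) ∪ g(c) ∪ h(a, a, a), f(a ∪ a ∪ a ∪ a, a ∪ a ∪ a ∪ c)) ∪ g(a ∩ a ∩ a ∩ c ∩ c ∪ a ∩ a ∩ a ∩ c ∩ c ∪ a ∩ a ∩ a ∩ c ∩ c ∪ a ∩ a ∩ c ∩ c ∩ c) ∪ g(h(a, a, a)) ∪ h(a ∩ c ∩ c ∩ c, c ∩ c, a ∩ c) vs f(f(a ∪ a ∪ a ∪ a, a ∪ a ∪ a ∪ c), a ∩ a ∩ c ∩ c ∪ f(c, a) ∪ g(c) ∪ h(a, a, a)) ∪ g(a ∩ a ∩ a ∩ c ∩ c ∪ a ∩ a ∩ a ∩ c ∩ c ∪ a ∩ a ∩ a ∩ c ∩ c ∪ a ∩ a ∩ c ∩ c ∩ c) ∪ g(h(a, a, a)) ∪ h(a ∩ c ∩ c ∩ c, c ∩ c, a ∩ c)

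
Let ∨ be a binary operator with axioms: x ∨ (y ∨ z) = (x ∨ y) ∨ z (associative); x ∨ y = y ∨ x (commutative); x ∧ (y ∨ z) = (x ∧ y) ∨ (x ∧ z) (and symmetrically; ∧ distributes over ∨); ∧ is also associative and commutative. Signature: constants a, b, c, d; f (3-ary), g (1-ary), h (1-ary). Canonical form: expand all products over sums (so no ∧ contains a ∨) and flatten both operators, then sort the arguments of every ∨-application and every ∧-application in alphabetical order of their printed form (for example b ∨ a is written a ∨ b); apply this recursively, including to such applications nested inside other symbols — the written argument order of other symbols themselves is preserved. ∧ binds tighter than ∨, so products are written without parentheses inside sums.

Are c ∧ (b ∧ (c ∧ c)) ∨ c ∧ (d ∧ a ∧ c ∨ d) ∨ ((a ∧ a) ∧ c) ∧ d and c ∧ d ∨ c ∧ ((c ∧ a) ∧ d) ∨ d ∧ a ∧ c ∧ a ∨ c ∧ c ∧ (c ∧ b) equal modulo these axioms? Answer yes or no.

Left:  c ∧ (b ∧ (c ∧ c)) ∨ c ∧ (d ∧ a ∧ c ∨ d) ∨ ((a ∧ a) ∧ c) ∧ d
  Expand:  b ∧ c ∧ c ∧ c ∨ a ∧ c ∧ c ∧ d ∨ c ∧ d ∨ a ∧ a ∧ c ∧ d
  Order the arguments:  a ∧ a ∧ c ∧ d ∨ a ∧ c ∧ c ∧ d ∨ b ∧ c ∧ c ∧ c ∨ c ∧ d
Right:  c ∧ d ∨ c ∧ ((c ∧ a) ∧ d) ∨ d ∧ a ∧ c ∧ a ∨ c ∧ c ∧ (c ∧ b)
  Flatten:  c ∧ d ∨ a ∧ c ∧ c ∧ d ∨ a ∧ a ∧ c ∧ d ∨ b ∧ c ∧ c ∧ c
  Sort arguments:  a ∧ a ∧ c ∧ d ∨ a ∧ c ∧ c ∧ d ∨ b ∧ c ∧ c ∧ c ∨ c ∧ d

Answer: yes — both canonical forms are a ∧ a ∧ c ∧ d ∨ a ∧ c ∧ c ∧ d ∨ b ∧ c ∧ c ∧ c ∨ c ∧ d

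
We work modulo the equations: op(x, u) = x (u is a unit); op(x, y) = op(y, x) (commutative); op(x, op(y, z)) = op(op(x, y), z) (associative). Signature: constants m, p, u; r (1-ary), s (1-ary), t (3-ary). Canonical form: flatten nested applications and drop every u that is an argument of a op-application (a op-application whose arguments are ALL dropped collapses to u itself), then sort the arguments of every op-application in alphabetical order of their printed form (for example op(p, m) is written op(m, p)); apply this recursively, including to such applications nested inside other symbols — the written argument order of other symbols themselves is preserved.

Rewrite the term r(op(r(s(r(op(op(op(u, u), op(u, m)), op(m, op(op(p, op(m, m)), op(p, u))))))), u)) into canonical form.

Answer: r(r(s(r(op(m, m, m, m, p, p)))))

Derivation:
Descend into:  op(r(s(r(op(op(op(u, u), op(u, m)), op(m, op(op(p, op(m, m)), op(p, u))))))), u)
Canonicalize subterm:  r(s(r(op(op(op(u, u), op(u, m)), op(m, op(op(p, op(m, m)), op(p, u)))))))  →  r(s(r(op(m, m, m, m, p, p))))
Drop the unit:  drop u
Order the arguments:  r(s(r(op(m, m, m, m, p, p))))
Put back:  r(r(s(r(op(m, m, m, m, p, p)))))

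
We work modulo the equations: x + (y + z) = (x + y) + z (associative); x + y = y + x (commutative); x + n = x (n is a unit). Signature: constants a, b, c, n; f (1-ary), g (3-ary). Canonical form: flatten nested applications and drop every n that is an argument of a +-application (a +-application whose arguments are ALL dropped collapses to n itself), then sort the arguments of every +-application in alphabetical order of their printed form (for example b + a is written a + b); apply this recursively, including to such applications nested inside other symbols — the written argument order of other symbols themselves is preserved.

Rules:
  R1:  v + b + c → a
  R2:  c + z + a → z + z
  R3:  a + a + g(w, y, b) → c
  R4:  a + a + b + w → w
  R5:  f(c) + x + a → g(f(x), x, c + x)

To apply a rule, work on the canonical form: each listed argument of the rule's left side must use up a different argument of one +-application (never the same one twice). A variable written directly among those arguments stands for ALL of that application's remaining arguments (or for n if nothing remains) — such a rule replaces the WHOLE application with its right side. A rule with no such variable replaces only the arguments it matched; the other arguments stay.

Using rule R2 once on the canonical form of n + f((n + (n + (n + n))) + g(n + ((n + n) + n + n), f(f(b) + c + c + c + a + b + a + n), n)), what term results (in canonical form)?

Answer: f(g(n, f(a + a + b + b + c + c + c + c + f(b) + f(b)), n))

Derivation:
Canonical form:  f(g(n, f(a + a + b + c + c + c + f(b)), n))
Match R2:  consume a, c;  z := a + b + c + c + f(b)
The extension variable absorbs all remaining arguments, so the whole application is rewritten.
Result:  f(g(n, f(a + a + b + b + c + c + c + c + f(b) + f(b)), n))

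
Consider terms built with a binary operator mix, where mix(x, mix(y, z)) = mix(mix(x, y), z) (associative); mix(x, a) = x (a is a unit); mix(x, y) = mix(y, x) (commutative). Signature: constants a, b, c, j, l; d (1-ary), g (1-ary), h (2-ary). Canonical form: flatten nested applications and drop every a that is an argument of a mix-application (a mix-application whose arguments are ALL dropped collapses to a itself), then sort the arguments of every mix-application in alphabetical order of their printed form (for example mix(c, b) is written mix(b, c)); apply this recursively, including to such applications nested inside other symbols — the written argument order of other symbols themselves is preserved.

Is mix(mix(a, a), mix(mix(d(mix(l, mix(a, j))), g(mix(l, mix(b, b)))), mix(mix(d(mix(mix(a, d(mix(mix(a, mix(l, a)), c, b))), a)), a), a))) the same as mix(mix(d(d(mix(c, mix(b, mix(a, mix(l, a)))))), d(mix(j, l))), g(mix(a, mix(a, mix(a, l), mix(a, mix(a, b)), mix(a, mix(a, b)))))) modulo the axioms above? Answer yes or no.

Left:  mix(mix(a, a), mix(mix(d(mix(l, mix(a, j))), g(mix(l, mix(b, b)))), mix(mix(d(mix(mix(a, d(mix(mix(a, mix(l, a)), c, b))), a)), a), a)))
  Merge nested applications:  mix(a, a, d(mix(l, mix(a, j))), g(mix(l, mix(b, b))), d(mix(mix(a, d(mix(mix(a, mix(l, a)), c, b))), a)), a, a)
  Simplify inside:  d(mix(l, mix(a, j)))  →  d(mix(j, l))
  Inside:  g(mix(l, mix(b, b)))  →  g(mix(b, b, l))
  Inside:  d(mix(mix(a, d(mix(mix(a, mix(l, a)), c, b))), a))  →  d(d(mix(b, c, l)))
  Units out:  drop a (×4)
  Sort arguments:  mix(d(d(mix(b, c, l))), d(mix(j, l)), g(mix(b, b, l)))
Right:  mix(mix(d(d(mix(c, mix(b, mix(a, mix(l, a)))))), d(mix(j, l))), g(mix(a, mix(a, mix(a, l), mix(a, mix(a, b)), mix(a, mix(a, b))))))
  Merge nested applications:  mix(d(d(mix(c, mix(b, mix(a, mix(l, a)))))), d(mix(j, l)), g(mix(a, mix(a, mix(a, l), mix(a, mix(a, b)), mix(a, mix(a, b))))))
  Simplify inside:  d(d(mix(c, mix(b, mix(a, mix(l, a))))))  →  d(d(mix(b, c, l)))
  Inside:  g(mix(a, mix(a, mix(a, l), mix(a, mix(a, b)), mix(a, mix(a, b)))))  →  g(mix(b, b, l))
  Order the arguments:  mix(d(d(mix(b, c, l))), d(mix(j, l)), g(mix(b, b, l)))

Answer: yes — both canonical forms are mix(d(d(mix(b, c, l))), d(mix(j, l)), g(mix(b, b, l)))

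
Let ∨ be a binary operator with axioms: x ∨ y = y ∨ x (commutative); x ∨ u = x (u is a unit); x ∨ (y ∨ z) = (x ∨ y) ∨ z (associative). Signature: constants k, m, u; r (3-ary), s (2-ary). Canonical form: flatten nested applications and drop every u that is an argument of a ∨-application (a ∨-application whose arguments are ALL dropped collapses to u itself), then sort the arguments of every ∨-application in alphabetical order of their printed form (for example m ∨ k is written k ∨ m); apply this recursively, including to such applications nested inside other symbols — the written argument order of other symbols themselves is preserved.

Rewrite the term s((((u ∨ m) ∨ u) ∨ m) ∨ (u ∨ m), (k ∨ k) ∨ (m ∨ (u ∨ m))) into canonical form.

Work inside:  (((u ∨ m) ∨ u) ∨ m) ∨ (u ∨ m)
Flatten:  u ∨ m ∨ u ∨ m ∨ u ∨ m
Unit:  drop u (×3)
Sort:  m ∨ m ∨ m
Rebuild:  s(m ∨ m ∨ m, k ∨ k ∨ m ∨ m)

Answer: s(m ∨ m ∨ m, k ∨ k ∨ m ∨ m)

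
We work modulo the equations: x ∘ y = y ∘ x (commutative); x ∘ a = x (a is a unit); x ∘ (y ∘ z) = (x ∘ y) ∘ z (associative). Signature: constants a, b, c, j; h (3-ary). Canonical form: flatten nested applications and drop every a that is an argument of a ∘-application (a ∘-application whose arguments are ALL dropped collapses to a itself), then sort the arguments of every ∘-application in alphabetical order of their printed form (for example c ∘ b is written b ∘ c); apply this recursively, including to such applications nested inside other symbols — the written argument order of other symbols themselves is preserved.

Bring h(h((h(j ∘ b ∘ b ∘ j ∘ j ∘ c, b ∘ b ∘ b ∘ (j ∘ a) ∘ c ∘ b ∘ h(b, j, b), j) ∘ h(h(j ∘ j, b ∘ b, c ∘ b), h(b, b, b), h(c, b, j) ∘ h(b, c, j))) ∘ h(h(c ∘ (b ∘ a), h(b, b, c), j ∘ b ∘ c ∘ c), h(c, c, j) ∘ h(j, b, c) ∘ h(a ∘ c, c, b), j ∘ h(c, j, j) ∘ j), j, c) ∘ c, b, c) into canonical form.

Focus inside:  h((h(j ∘ b ∘ b ∘ j ∘ j ∘ c, b ∘ b ∘ b ∘ (j ∘ a) ∘ c ∘ b ∘ h(b, j, b), j) ∘ h(h(j ∘ j, b ∘ b, c ∘ b), h(b, b, b), h(c, b, j) ∘ h(b, c, j))) ∘ h(h(c ∘ (b ∘ a), h(b, b, c), j ∘ b ∘ c ∘ c), h(c, c, j) ∘ h(j, b, c) ∘ h(a ∘ c, c, b), j ∘ h(c, j, j) ∘ j), j, c) ∘ c
Inside:  h((h(j ∘ b ∘ b ∘ j ∘ j ∘ c, b ∘ b ∘ b ∘ (j ∘ a) ∘ c ∘ b ∘ h(b, j, b), j) ∘ h(h(j ∘ j, b ∘ b, c ∘ b), h(b, b, b), h(c, b, j) ∘ h(b, c, j))) ∘ h(h(c ∘ (b ∘ a), h(b, b, c), j ∘ b ∘ c ∘ c), h(c, c, j) ∘ h(j, b, c) ∘ h(a ∘ c, c, b), j ∘ h(c, j, j) ∘ j), j, c)  →  h(h(b ∘ b ∘ c ∘ j ∘ j ∘ j, b ∘ b ∘ b ∘ b ∘ c ∘ h(b, j, b) ∘ j, j) ∘ h(h(b ∘ c, h(b, b, c), b ∘ c ∘ c ∘ j), h(c, c, b) ∘ h(c, c, j) ∘ h(j, b, c), h(c, j, j) ∘ j ∘ j) ∘ h(h(j ∘ j, b ∘ b, b ∘ c), h(b, b, b), h(b, c, j) ∘ h(c, b, j)), j, c)
Sort arguments:  c ∘ h(h(b ∘ b ∘ c ∘ j ∘ j ∘ j, b ∘ b ∘ b ∘ b ∘ c ∘ h(b, j, b) ∘ j, j) ∘ h(h(b ∘ c, h(b, b, c), b ∘ c ∘ c ∘ j), h(c, c, b) ∘ h(c, c, j) ∘ h(j, b, c), h(c, j, j) ∘ j ∘ j) ∘ h(h(j ∘ j, b ∘ b, b ∘ c), h(b, b, b), h(b, c, j) ∘ h(c, b, j)), j, c)
Reassemble:  h(c ∘ h(h(b ∘ b ∘ c ∘ j ∘ j ∘ j, b ∘ b ∘ b ∘ b ∘ c ∘ h(b, j, b) ∘ j, j) ∘ h(h(b ∘ c, h(b, b, c), b ∘ c ∘ c ∘ j), h(c, c, b) ∘ h(c, c, j) ∘ h(j, b, c), h(c, j, j) ∘ j ∘ j) ∘ h(h(j ∘ j, b ∘ b, b ∘ c), h(b, b, b), h(b, c, j) ∘ h(c, b, j)), j, c), b, c)

Answer: h(c ∘ h(h(b ∘ b ∘ c ∘ j ∘ j ∘ j, b ∘ b ∘ b ∘ b ∘ c ∘ h(b, j, b) ∘ j, j) ∘ h(h(b ∘ c, h(b, b, c), b ∘ c ∘ c ∘ j), h(c, c, b) ∘ h(c, c, j) ∘ h(j, b, c), h(c, j, j) ∘ j ∘ j) ∘ h(h(j ∘ j, b ∘ b, b ∘ c), h(b, b, b), h(b, c, j) ∘ h(c, b, j)), j, c), b, c)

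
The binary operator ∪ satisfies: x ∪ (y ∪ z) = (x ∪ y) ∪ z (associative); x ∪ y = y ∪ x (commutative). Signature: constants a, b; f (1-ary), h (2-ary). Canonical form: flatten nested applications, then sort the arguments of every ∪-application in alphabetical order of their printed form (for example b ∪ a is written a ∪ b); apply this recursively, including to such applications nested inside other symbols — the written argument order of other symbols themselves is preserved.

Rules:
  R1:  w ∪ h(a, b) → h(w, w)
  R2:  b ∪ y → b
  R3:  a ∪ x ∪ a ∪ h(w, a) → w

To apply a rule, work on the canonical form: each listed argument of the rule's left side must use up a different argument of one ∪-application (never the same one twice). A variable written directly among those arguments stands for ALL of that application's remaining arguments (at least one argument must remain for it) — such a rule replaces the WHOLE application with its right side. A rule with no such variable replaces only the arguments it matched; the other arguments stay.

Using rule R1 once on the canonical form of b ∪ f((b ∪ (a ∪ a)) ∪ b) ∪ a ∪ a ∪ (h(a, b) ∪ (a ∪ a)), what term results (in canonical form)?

Answer: h(a ∪ a ∪ a ∪ a ∪ b ∪ f(a ∪ a ∪ b ∪ b), a ∪ a ∪ a ∪ a ∪ b ∪ f(a ∪ a ∪ b ∪ b))

Derivation:
Canonical form:  a ∪ a ∪ a ∪ a ∪ b ∪ f(a ∪ a ∪ b ∪ b) ∪ h(a, b)
Match R1:  consume h(a, b);  w := a ∪ a ∪ a ∪ a ∪ b ∪ f(a ∪ a ∪ b ∪ b)
The extension variable absorbs all remaining arguments, so the whole application is rewritten.
New term:  h(a ∪ a ∪ a ∪ a ∪ b ∪ f(a ∪ a ∪ b ∪ b), a ∪ a ∪ a ∪ a ∪ b ∪ f(a ∪ a ∪ b ∪ b))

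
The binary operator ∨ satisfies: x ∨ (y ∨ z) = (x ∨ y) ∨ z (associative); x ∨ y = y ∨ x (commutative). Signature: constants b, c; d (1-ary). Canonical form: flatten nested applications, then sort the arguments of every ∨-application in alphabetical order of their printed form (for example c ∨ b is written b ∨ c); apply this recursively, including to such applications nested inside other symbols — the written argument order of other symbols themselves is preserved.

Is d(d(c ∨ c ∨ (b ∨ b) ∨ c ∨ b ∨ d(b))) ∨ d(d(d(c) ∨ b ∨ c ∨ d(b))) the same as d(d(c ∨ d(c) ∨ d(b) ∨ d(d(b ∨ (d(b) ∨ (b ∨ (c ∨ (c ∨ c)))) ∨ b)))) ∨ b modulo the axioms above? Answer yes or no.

Left:  d(d(c ∨ c ∨ (b ∨ b) ∨ c ∨ b ∨ d(b))) ∨ d(d(d(c) ∨ b ∨ c ∨ d(b)))
  Simplify inside:  d(d(c ∨ c ∨ (b ∨ b) ∨ c ∨ b ∨ d(b)))  →  d(d(b ∨ b ∨ b ∨ c ∨ c ∨ c ∨ d(b)))
  Simplify inside:  d(d(d(c) ∨ b ∨ c ∨ d(b)))  →  d(d(b ∨ c ∨ d(b) ∨ d(c)))
  Sort arguments:  d(d(b ∨ b ∨ b ∨ c ∨ c ∨ c ∨ d(b))) ∨ d(d(b ∨ c ∨ d(b) ∨ d(c)))
Right:  d(d(c ∨ d(c) ∨ d(b) ∨ d(d(b ∨ (d(b) ∨ (b ∨ (c ∨ (c ∨ c)))) ∨ b)))) ∨ b
  Simplify inside:  d(d(c ∨ d(c) ∨ d(b) ∨ d(d(b ∨ (d(b) ∨ (b ∨ (c ∨ (c ∨ c)))) ∨ b))))  →  d(d(c ∨ d(b) ∨ d(c) ∨ d(d(b ∨ b ∨ b ∨ c ∨ c ∨ c ∨ d(b)))))
  Sort:  b ∨ d(d(c ∨ d(b) ∨ d(c) ∨ d(d(b ∨ b ∨ b ∨ c ∨ c ∨ c ∨ d(b)))))

Answer: no — d(d(b ∨ b ∨ b ∨ c ∨ c ∨ c ∨ d(b))) ∨ d(d(b ∨ c ∨ d(b) ∨ d(c))) vs b ∨ d(d(c ∨ d(b) ∨ d(c) ∨ d(d(b ∨ b ∨ b ∨ c ∨ c ∨ c ∨ d(b)))))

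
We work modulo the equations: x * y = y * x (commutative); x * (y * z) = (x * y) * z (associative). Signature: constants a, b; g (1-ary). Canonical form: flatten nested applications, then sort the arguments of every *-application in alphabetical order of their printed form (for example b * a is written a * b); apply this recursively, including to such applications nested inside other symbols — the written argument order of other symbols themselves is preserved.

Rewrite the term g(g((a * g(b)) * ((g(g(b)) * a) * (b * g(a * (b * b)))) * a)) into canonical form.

Focus inside:  (a * g(b)) * ((g(g(b)) * a) * (b * g(a * (b * b)))) * a
Merge nested applications:  a * g(b) * g(g(b)) * a * b * g(a * (b * b)) * a
Inside:  g(a * (b * b))  →  g(a * b * b)
Sort arguments:  a * a * a * b * g(a * b * b) * g(b) * g(g(b))
Reassemble:  g(g(a * a * a * b * g(a * b * b) * g(b) * g(g(b))))

Answer: g(g(a * a * a * b * g(a * b * b) * g(b) * g(g(b))))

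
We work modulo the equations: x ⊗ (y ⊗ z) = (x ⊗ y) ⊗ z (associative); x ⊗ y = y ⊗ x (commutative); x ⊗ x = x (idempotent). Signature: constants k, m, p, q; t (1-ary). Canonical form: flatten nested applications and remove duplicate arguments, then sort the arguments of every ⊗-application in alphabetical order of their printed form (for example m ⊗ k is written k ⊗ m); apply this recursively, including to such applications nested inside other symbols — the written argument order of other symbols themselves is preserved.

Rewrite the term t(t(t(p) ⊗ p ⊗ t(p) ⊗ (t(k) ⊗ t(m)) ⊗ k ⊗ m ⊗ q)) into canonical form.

Answer: t(t(k ⊗ m ⊗ p ⊗ q ⊗ t(k) ⊗ t(m) ⊗ t(p)))

Derivation:
Descend into:  t(p) ⊗ p ⊗ t(p) ⊗ (t(k) ⊗ t(m)) ⊗ k ⊗ m ⊗ q
Merge nested applications:  t(p) ⊗ p ⊗ t(p) ⊗ t(k) ⊗ t(m) ⊗ k ⊗ m ⊗ q
Idempotence:  drop duplicate t(p)
Order the arguments:  k ⊗ m ⊗ p ⊗ q ⊗ t(k) ⊗ t(m) ⊗ t(p)
Rebuild:  t(t(k ⊗ m ⊗ p ⊗ q ⊗ t(k) ⊗ t(m) ⊗ t(p)))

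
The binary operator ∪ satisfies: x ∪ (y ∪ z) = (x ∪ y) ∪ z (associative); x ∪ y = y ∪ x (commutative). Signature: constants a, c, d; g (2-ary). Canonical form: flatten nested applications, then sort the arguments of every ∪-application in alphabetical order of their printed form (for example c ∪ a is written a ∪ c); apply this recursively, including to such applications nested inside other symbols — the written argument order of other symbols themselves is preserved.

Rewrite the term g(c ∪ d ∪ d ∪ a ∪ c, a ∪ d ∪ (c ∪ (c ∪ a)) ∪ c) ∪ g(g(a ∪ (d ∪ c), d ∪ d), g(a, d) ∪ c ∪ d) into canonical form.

Answer: g(a ∪ c ∪ c ∪ d ∪ d, a ∪ a ∪ c ∪ c ∪ c ∪ d) ∪ g(g(a ∪ c ∪ d, d ∪ d), c ∪ d ∪ g(a, d))

Derivation:
Simplify inside:  g(c ∪ d ∪ d ∪ a ∪ c, a ∪ d ∪ (c ∪ (c ∪ a)) ∪ c)  →  g(a ∪ c ∪ c ∪ d ∪ d, a ∪ a ∪ c ∪ c ∪ c ∪ d)
Simplify inside:  g(g(a ∪ (d ∪ c), d ∪ d), g(a, d) ∪ c ∪ d)  →  g(g(a ∪ c ∪ d, d ∪ d), c ∪ d ∪ g(a, d))
Sort:  g(a ∪ c ∪ c ∪ d ∪ d, a ∪ a ∪ c ∪ c ∪ c ∪ d) ∪ g(g(a ∪ c ∪ d, d ∪ d), c ∪ d ∪ g(a, d))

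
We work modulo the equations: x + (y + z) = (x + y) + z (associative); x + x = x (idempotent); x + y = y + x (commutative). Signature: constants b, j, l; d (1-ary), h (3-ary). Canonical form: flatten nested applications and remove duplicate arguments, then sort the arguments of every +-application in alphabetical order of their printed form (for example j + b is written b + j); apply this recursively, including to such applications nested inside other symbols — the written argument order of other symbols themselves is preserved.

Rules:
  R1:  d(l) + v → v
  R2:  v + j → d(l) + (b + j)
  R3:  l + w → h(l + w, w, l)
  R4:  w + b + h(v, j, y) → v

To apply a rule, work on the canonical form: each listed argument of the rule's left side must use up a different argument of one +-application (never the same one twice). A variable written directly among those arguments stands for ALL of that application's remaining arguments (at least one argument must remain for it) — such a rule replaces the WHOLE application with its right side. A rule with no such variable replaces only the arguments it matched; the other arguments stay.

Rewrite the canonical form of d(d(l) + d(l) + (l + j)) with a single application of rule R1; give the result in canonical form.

Canonical form:  d(d(l) + j + l)
Match R1:  consume d(l);  v := j + l
Every leftover argument binds to the variable; the entire application is replaced.
Giving:  d(j + l)

Answer: d(j + l)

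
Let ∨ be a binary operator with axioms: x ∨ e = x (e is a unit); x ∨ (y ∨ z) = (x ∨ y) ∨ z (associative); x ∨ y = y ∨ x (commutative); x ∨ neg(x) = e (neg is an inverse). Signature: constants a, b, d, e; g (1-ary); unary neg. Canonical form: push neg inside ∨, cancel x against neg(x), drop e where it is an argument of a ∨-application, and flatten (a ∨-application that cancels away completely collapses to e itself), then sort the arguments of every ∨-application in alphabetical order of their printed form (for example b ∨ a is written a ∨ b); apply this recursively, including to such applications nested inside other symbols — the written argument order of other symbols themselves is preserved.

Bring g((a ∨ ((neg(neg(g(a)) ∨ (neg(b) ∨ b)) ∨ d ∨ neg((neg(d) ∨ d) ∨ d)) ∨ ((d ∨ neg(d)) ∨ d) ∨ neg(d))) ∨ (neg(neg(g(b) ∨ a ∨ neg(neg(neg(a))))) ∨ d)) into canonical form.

Answer: g(a ∨ d ∨ g(a) ∨ g(b))

Derivation:
Descend into:  (a ∨ ((neg(neg(g(a)) ∨ (neg(b) ∨ b)) ∨ d ∨ neg((neg(d) ∨ d) ∨ d)) ∨ ((d ∨ neg(d)) ∨ d) ∨ neg(d))) ∨ (neg(neg(g(b) ∨ a ∨ neg(neg(neg(a))))) ∨ d)
Push neg inside:  distribute neg over ∨ and collapse double neg
Cancel:  b cancels
Combine occurrences:  a ∨ g(a) ∨ d ∨ g(b)
Sort arguments:  a ∨ d ∨ g(a) ∨ g(b)
Put back:  g(a ∨ d ∨ g(a) ∨ g(b))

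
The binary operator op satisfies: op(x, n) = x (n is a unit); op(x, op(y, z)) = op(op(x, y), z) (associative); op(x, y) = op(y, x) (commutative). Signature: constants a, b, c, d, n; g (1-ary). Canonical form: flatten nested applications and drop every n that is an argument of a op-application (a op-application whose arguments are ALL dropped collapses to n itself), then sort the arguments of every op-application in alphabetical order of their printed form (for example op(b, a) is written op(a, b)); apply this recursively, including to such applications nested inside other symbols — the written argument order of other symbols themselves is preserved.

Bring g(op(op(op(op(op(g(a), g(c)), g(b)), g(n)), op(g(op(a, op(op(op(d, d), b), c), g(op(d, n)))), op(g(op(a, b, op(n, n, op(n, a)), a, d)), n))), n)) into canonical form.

Descend into:  op(op(op(op(op(g(a), g(c)), g(b)), g(n)), op(g(op(a, op(op(op(d, d), b), c), g(op(d, n)))), op(g(op(a, b, op(n, n, op(n, a)), a, d)), n))), n)
Un-nest:  op(g(a), g(c), g(b), g(n), g(op(a, op(op(op(d, d), b), c), g(op(d, n)))), g(op(a, b, op(n, n, op(n, a)), a, d)), n, n)
Inside:  g(op(a, op(op(op(d, d), b), c), g(op(d, n))))  →  g(op(a, b, c, d, d, g(d)))
Canonicalize subterm:  g(op(a, b, op(n, n, op(n, a)), a, d))  →  g(op(a, a, a, b, d))
Unit:  drop n (×2)
Order the arguments:  op(g(a), g(b), g(c), g(n), g(op(a, a, a, b, d)), g(op(a, b, c, d, d, g(d))))
Rebuild:  g(op(g(a), g(b), g(c), g(n), g(op(a, a, a, b, d)), g(op(a, b, c, d, d, g(d)))))

Answer: g(op(g(a), g(b), g(c), g(n), g(op(a, a, a, b, d)), g(op(a, b, c, d, d, g(d)))))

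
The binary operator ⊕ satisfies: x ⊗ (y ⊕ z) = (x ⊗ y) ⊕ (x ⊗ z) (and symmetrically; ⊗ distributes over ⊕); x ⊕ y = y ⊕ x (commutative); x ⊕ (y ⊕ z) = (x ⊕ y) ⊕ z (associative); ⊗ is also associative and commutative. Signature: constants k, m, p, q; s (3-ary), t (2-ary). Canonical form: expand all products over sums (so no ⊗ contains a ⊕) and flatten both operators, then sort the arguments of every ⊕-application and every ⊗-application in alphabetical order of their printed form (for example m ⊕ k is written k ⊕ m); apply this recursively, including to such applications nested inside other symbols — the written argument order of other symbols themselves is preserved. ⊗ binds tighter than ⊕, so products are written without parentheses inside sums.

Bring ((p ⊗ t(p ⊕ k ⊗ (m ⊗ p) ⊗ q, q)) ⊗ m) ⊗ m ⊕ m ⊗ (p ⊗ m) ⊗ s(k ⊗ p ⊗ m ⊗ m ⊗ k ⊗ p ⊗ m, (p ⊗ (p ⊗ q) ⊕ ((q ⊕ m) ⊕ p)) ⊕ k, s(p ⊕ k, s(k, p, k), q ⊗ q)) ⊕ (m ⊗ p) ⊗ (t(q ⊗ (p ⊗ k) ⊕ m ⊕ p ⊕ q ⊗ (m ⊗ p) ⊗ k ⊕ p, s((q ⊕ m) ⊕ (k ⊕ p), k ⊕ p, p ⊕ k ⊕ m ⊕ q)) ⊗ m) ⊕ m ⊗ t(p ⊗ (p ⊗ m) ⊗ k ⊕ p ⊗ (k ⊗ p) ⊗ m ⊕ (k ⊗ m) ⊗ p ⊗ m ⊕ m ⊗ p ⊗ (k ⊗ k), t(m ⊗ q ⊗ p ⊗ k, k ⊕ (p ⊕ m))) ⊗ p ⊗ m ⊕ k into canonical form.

Un-nest:  m ⊗ m ⊗ p ⊗ t(k ⊗ m ⊗ p ⊗ q ⊕ p, q) ⊕ m ⊗ m ⊗ p ⊗ s(k ⊗ k ⊗ m ⊗ m ⊗ m ⊗ p ⊗ p, k ⊕ m ⊕ p ⊕ p ⊗ p ⊗ q ⊕ q, s(k ⊕ p, s(k, p, k), q ⊗ q)) ⊕ m ⊗ m ⊗ p ⊗ t(k ⊗ m ⊗ p ⊗ q ⊕ k ⊗ p ⊗ q ⊕ m ⊕ p ⊕ p, s(k ⊕ m ⊕ p ⊕ q, k ⊕ p, k ⊕ m ⊕ p ⊕ q)) ⊕ m ⊗ m ⊗ p ⊗ t(k ⊗ k ⊗ m ⊗ p ⊕ k ⊗ m ⊗ m ⊗ p ⊕ k ⊗ m ⊗ p ⊗ p ⊕ k ⊗ m ⊗ p ⊗ p, t(k ⊗ m ⊗ p ⊗ q, k ⊕ m ⊕ p)) ⊕ k
Order the arguments:  k ⊕ m ⊗ m ⊗ p ⊗ s(k ⊗ k ⊗ m ⊗ m ⊗ m ⊗ p ⊗ p, k ⊕ m ⊕ p ⊕ p ⊗ p ⊗ q ⊕ q, s(k ⊕ p, s(k, p, k), q ⊗ q)) ⊕ m ⊗ m ⊗ p ⊗ t(k ⊗ k ⊗ m ⊗ p ⊕ k ⊗ m ⊗ m ⊗ p ⊕ k ⊗ m ⊗ p ⊗ p ⊕ k ⊗ m ⊗ p ⊗ p, t(k ⊗ m ⊗ p ⊗ q, k ⊕ m ⊕ p)) ⊕ m ⊗ m ⊗ p ⊗ t(k ⊗ m ⊗ p ⊗ q ⊕ k ⊗ p ⊗ q ⊕ m ⊕ p ⊕ p, s(k ⊕ m ⊕ p ⊕ q, k ⊕ p, k ⊕ m ⊕ p ⊕ q)) ⊕ m ⊗ m ⊗ p ⊗ t(k ⊗ m ⊗ p ⊗ q ⊕ p, q)

Answer: k ⊕ m ⊗ m ⊗ p ⊗ s(k ⊗ k ⊗ m ⊗ m ⊗ m ⊗ p ⊗ p, k ⊕ m ⊕ p ⊕ p ⊗ p ⊗ q ⊕ q, s(k ⊕ p, s(k, p, k), q ⊗ q)) ⊕ m ⊗ m ⊗ p ⊗ t(k ⊗ k ⊗ m ⊗ p ⊕ k ⊗ m ⊗ m ⊗ p ⊕ k ⊗ m ⊗ p ⊗ p ⊕ k ⊗ m ⊗ p ⊗ p, t(k ⊗ m ⊗ p ⊗ q, k ⊕ m ⊕ p)) ⊕ m ⊗ m ⊗ p ⊗ t(k ⊗ m ⊗ p ⊗ q ⊕ k ⊗ p ⊗ q ⊕ m ⊕ p ⊕ p, s(k ⊕ m ⊕ p ⊕ q, k ⊕ p, k ⊕ m ⊕ p ⊕ q)) ⊕ m ⊗ m ⊗ p ⊗ t(k ⊗ m ⊗ p ⊗ q ⊕ p, q)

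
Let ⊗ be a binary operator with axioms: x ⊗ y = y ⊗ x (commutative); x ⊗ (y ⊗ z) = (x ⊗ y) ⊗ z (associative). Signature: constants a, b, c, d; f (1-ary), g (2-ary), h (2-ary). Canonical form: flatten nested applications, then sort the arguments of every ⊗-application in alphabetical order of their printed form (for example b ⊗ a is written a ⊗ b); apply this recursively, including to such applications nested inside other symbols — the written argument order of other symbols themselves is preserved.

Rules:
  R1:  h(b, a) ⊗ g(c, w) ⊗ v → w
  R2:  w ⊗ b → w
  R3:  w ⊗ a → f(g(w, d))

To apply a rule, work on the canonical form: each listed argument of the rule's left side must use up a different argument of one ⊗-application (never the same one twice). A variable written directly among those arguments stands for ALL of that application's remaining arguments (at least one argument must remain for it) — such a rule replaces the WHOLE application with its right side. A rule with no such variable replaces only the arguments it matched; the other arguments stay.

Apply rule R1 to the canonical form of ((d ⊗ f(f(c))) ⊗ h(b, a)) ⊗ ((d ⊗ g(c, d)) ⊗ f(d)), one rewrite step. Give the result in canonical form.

Answer: d

Derivation:
Canonical form:  d ⊗ d ⊗ f(d) ⊗ f(f(c)) ⊗ g(c, d) ⊗ h(b, a)
Match R1:  consume g(c, d), h(b, a);  v := d ⊗ d ⊗ f(d) ⊗ f(f(c)), w := d
The variable takes the whole remainder — replace the entire application.
New term:  d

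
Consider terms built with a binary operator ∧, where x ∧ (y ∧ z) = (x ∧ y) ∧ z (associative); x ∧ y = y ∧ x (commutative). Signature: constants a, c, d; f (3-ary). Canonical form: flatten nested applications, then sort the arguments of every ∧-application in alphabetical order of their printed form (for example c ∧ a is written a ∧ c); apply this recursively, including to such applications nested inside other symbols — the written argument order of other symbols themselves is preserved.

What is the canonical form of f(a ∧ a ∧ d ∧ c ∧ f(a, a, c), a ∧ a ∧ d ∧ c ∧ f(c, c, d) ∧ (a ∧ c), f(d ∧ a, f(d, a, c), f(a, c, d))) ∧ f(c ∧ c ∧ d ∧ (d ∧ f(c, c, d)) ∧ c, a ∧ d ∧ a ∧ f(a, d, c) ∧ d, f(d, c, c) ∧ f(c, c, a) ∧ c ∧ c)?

Answer: f(a ∧ a ∧ c ∧ d ∧ f(a, a, c), a ∧ a ∧ a ∧ c ∧ c ∧ d ∧ f(c, c, d), f(a ∧ d, f(d, a, c), f(a, c, d))) ∧ f(c ∧ c ∧ c ∧ d ∧ d ∧ f(c, c, d), a ∧ a ∧ d ∧ d ∧ f(a, d, c), c ∧ c ∧ f(c, c, a) ∧ f(d, c, c))

Derivation:
Canonicalize subterm:  f(a ∧ a ∧ d ∧ c ∧ f(a, a, c), a ∧ a ∧ d ∧ c ∧ f(c, c, d) ∧ (a ∧ c), f(d ∧ a, f(d, a, c), f(a, c, d)))  →  f(a ∧ a ∧ c ∧ d ∧ f(a, a, c), a ∧ a ∧ a ∧ c ∧ c ∧ d ∧ f(c, c, d), f(a ∧ d, f(d, a, c), f(a, c, d)))
Canonicalize subterm:  f(c ∧ c ∧ d ∧ (d ∧ f(c, c, d)) ∧ c, a ∧ d ∧ a ∧ f(a, d, c) ∧ d, f(d, c, c) ∧ f(c, c, a) ∧ c ∧ c)  →  f(c ∧ c ∧ c ∧ d ∧ d ∧ f(c, c, d), a ∧ a ∧ d ∧ d ∧ f(a, d, c), c ∧ c ∧ f(c, c, a) ∧ f(d, c, c))
Sort arguments:  f(a ∧ a ∧ c ∧ d ∧ f(a, a, c), a ∧ a ∧ a ∧ c ∧ c ∧ d ∧ f(c, c, d), f(a ∧ d, f(d, a, c), f(a, c, d))) ∧ f(c ∧ c ∧ c ∧ d ∧ d ∧ f(c, c, d), a ∧ a ∧ d ∧ d ∧ f(a, d, c), c ∧ c ∧ f(c, c, a) ∧ f(d, c, c))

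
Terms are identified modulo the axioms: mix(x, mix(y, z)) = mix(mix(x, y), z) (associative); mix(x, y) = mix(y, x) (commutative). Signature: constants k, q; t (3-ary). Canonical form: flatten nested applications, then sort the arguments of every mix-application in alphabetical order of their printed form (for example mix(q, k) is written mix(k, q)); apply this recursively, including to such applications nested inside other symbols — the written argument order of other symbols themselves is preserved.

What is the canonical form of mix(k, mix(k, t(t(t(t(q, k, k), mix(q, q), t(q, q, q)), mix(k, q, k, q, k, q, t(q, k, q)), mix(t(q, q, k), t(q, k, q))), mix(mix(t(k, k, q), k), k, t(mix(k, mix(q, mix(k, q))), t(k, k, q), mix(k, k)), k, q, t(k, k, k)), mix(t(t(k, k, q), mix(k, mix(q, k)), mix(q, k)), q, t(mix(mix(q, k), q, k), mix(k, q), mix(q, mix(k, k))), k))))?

Answer: mix(k, k, t(t(t(t(q, k, k), mix(q, q), t(q, q, q)), mix(k, k, k, q, q, q, t(q, k, q)), mix(t(q, k, q), t(q, q, k))), mix(k, k, k, q, t(k, k, k), t(k, k, q), t(mix(k, k, q, q), t(k, k, q), mix(k, k))), mix(k, q, t(mix(k, k, q, q), mix(k, q), mix(k, k, q)), t(t(k, k, q), mix(k, k, q), mix(k, q)))))

Derivation:
Merge nested applications:  mix(k, k, t(t(t(t(q, k, k), mix(q, q), t(q, q, q)), mix(k, q, k, q, k, q, t(q, k, q)), mix(t(q, q, k), t(q, k, q))), mix(mix(t(k, k, q), k), k, t(mix(k, mix(q, mix(k, q))), t(k, k, q), mix(k, k)), k, q, t(k, k, k)), mix(t(t(k, k, q), mix(k, mix(q, k)), mix(q, k)), q, t(mix(mix(q, k), q, k), mix(k, q), mix(q, mix(k, k))), k)))
Canonicalize subterm:  t(t(t(t(q, k, k), mix(q, q), t(q, q, q)), mix(k, q, k, q, k, q, t(q, k, q)), mix(t(q, q, k), t(q, k, q))), mix(mix(t(k, k, q), k), k, t(mix(k, mix(q, mix(k, q))), t(k, k, q), mix(k, k)), k, q, t(k, k, k)), mix(t(t(k, k, q), mix(k, mix(q, k)), mix(q, k)), q, t(mix(mix(q, k), q, k), mix(k, q), mix(q, mix(k, k))), k))  →  t(t(t(t(q, k, k), mix(q, q), t(q, q, q)), mix(k, k, k, q, q, q, t(q, k, q)), mix(t(q, k, q), t(q, q, k))), mix(k, k, k, q, t(k, k, k), t(k, k, q), t(mix(k, k, q, q), t(k, k, q), mix(k, k))), mix(k, q, t(mix(k, k, q, q), mix(k, q), mix(k, k, q)), t(t(k, k, q), mix(k, k, q), mix(k, q))))
Order the arguments:  mix(k, k, t(t(t(t(q, k, k), mix(q, q), t(q, q, q)), mix(k, k, k, q, q, q, t(q, k, q)), mix(t(q, k, q), t(q, q, k))), mix(k, k, k, q, t(k, k, k), t(k, k, q), t(mix(k, k, q, q), t(k, k, q), mix(k, k))), mix(k, q, t(mix(k, k, q, q), mix(k, q), mix(k, k, q)), t(t(k, k, q), mix(k, k, q), mix(k, q)))))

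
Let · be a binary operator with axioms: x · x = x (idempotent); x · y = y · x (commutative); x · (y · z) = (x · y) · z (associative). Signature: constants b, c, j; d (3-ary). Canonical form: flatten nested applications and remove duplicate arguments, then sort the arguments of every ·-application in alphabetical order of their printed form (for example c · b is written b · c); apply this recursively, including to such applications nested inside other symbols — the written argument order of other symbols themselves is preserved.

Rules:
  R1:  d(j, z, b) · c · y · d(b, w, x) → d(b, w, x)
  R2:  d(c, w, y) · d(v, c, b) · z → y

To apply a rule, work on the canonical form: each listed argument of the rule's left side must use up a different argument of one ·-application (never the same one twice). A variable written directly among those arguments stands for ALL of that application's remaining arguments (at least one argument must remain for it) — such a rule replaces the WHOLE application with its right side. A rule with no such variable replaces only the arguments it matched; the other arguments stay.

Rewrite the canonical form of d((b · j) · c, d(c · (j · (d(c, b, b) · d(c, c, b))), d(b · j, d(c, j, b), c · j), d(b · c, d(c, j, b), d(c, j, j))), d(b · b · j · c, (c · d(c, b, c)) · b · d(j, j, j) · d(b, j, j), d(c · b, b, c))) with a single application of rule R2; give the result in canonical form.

Answer: d(b · c · j, d(b, d(b · j, d(c, j, b), c · j), d(b · c, d(c, j, b), d(c, j, j))), d(b · c · j, b · c · d(b, j, j) · d(c, b, c) · d(j, j, j), d(b · c, b, c)))

Derivation:
Canonical form:  d(b · c · j, d(c · d(c, b, b) · d(c, c, b) · j, d(b · j, d(c, j, b), c · j), d(b · c, d(c, j, b), d(c, j, j))), d(b · c · j, b · c · d(b, j, j) · d(c, b, c) · d(j, j, j), d(b · c, b, c)))
Match R2:  consume d(c, b, b), d(c, c, b);  v := c, w := b, y := b, z := c · j
The extension variable absorbs all remaining arguments, so the whole application is rewritten.
New term:  d(b · c · j, d(b, d(b · j, d(c, j, b), c · j), d(b · c, d(c, j, b), d(c, j, j))), d(b · c · j, b · c · d(b, j, j) · d(c, b, c) · d(j, j, j), d(b · c, b, c)))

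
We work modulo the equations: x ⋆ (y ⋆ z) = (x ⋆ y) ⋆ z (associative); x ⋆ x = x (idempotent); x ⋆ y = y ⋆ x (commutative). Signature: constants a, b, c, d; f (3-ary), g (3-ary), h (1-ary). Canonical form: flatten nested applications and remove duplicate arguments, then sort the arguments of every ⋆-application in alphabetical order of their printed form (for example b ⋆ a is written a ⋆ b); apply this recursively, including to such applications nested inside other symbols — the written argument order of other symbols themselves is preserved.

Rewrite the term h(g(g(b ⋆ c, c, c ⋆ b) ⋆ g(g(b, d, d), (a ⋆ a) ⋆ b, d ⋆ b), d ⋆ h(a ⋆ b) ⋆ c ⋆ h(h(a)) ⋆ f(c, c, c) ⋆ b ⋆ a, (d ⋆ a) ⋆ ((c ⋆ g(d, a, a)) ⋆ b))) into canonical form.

Focus inside:  g(b ⋆ c, c, c ⋆ b) ⋆ g(g(b, d, d), (a ⋆ a) ⋆ b, d ⋆ b)
Simplify inside:  g(b ⋆ c, c, c ⋆ b)  →  g(b ⋆ c, c, b ⋆ c)
Inside:  g(g(b, d, d), (a ⋆ a) ⋆ b, d ⋆ b)  →  g(g(b, d, d), a ⋆ b, b ⋆ d)
Sort:  g(b ⋆ c, c, b ⋆ c) ⋆ g(g(b, d, d), a ⋆ b, b ⋆ d)
Put back:  h(g(g(b ⋆ c, c, b ⋆ c) ⋆ g(g(b, d, d), a ⋆ b, b ⋆ d), a ⋆ b ⋆ c ⋆ d ⋆ f(c, c, c) ⋆ h(a ⋆ b) ⋆ h(h(a)), a ⋆ b ⋆ c ⋆ d ⋆ g(d, a, a)))

Answer: h(g(g(b ⋆ c, c, b ⋆ c) ⋆ g(g(b, d, d), a ⋆ b, b ⋆ d), a ⋆ b ⋆ c ⋆ d ⋆ f(c, c, c) ⋆ h(a ⋆ b) ⋆ h(h(a)), a ⋆ b ⋆ c ⋆ d ⋆ g(d, a, a)))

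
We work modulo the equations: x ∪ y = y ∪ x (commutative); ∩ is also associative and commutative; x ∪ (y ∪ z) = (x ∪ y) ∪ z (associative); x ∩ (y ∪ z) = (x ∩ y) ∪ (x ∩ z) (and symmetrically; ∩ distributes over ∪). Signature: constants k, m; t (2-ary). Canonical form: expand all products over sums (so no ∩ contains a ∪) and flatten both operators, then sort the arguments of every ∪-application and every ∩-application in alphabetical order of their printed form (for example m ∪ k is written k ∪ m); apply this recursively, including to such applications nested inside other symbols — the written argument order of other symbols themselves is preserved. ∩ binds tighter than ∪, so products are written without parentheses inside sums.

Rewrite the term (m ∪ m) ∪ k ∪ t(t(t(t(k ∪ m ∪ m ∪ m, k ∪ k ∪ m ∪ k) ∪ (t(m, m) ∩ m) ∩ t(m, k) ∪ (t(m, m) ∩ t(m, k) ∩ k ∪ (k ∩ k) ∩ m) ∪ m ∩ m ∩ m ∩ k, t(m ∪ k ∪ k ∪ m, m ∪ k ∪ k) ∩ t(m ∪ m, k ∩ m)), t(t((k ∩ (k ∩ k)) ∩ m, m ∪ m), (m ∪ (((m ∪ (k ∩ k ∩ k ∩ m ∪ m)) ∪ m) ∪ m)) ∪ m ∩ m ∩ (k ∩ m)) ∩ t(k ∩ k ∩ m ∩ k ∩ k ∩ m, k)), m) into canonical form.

Answer: k ∪ m ∪ m ∪ t(t(t(k ∩ k ∩ m ∪ k ∩ m ∩ m ∩ m ∪ k ∩ t(m, k) ∩ t(m, m) ∪ m ∩ t(m, k) ∩ t(m, m) ∪ t(k ∪ m ∪ m ∪ m, k ∪ k ∪ k ∪ m), t(k ∪ k ∪ m ∪ m, k ∪ k ∪ m) ∩ t(m ∪ m, k ∩ m)), t(k ∩ k ∩ k ∩ k ∩ m ∩ m, k) ∩ t(t(k ∩ k ∩ k ∩ m, m ∪ m), k ∩ k ∩ k ∩ m ∪ k ∩ m ∩ m ∩ m ∪ m ∪ m ∪ m ∪ m ∪ m)), m)

Derivation:
Flatten:  m ∪ m ∪ k ∪ t(t(t(k ∩ k ∩ m ∪ k ∩ m ∩ m ∩ m ∪ k ∩ t(m, k) ∩ t(m, m) ∪ m ∩ t(m, k) ∩ t(m, m) ∪ t(k ∪ m ∪ m ∪ m, k ∪ k ∪ k ∪ m), t(k ∪ k ∪ m ∪ m, k ∪ k ∪ m) ∩ t(m ∪ m, k ∩ m)), t(k ∩ k ∩ k ∩ k ∩ m ∩ m, k) ∩ t(t(k ∩ k ∩ k ∩ m, m ∪ m), k ∩ k ∩ k ∩ m ∪ k ∩ m ∩ m ∩ m ∪ m ∪ m ∪ m ∪ m ∪ m)), m)
Order the arguments:  k ∪ m ∪ m ∪ t(t(t(k ∩ k ∩ m ∪ k ∩ m ∩ m ∩ m ∪ k ∩ t(m, k) ∩ t(m, m) ∪ m ∩ t(m, k) ∩ t(m, m) ∪ t(k ∪ m ∪ m ∪ m, k ∪ k ∪ k ∪ m), t(k ∪ k ∪ m ∪ m, k ∪ k ∪ m) ∩ t(m ∪ m, k ∩ m)), t(k ∩ k ∩ k ∩ k ∩ m ∩ m, k) ∩ t(t(k ∩ k ∩ k ∩ m, m ∪ m), k ∩ k ∩ k ∩ m ∪ k ∩ m ∩ m ∩ m ∪ m ∪ m ∪ m ∪ m ∪ m)), m)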